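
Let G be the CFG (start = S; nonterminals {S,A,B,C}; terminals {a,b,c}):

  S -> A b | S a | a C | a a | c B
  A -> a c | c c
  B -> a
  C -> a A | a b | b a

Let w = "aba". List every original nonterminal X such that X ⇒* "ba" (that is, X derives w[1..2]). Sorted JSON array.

CNF form of G:
  S -> A T2 | S T0 | T0 C | T0 T0 | T1 B
  A -> T0 T1 | T1 T1
  B -> a
  C -> T0 A | T0 T2 | T2 T0
  T0 -> a
  T1 -> c
  T2 -> b

CYK table (by increasing span) (cells [i..j] with 1 ≤ i ≤ j ≤ 2 only):
  cell(1,1) b: {T2}  orig:{}
  cell(2,2) a: {B,T0}  orig:{B}
  cell(1,2) ba: {C}

Original NTs in T[1,2] deriving "ba": ["C"]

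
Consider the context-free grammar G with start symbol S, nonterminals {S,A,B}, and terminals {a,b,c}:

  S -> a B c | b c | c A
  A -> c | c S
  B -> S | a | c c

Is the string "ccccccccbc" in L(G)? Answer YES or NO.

Convert to CNF:
  S -> T0 A | T1 X4 | T2 T0
  A -> T0 S | c
  B -> T0 A | T0 T0 | T1 X3 | T2 T0 | a
  T0 -> c
  T1 -> a
  T2 -> b
  X3 -> B T0
  X4 -> B T0

CYK table (by increasing span):
  cell(0,0) c: {A,T0}  orig:{A}
  cell(1,1) c: {A,T0}  orig:{A}
  cell(2,2) c: {A,T0}  orig:{A}
  cell(3,3) c: {A,T0}  orig:{A}
  cell(4,4) c: {A,T0}  orig:{A}
  cell(5,5) c: {A,T0}  orig:{A}
  cell(6,6) c: {A,T0}  orig:{A}
  cell(7,7) c: {A,T0}  orig:{A}
  cell(8,8) b: {T2}  orig:{}
  cell(9,9) c: {A,T0}  orig:{A}
  cell(0,1) cc: {B,S}
  cell(1,2) cc: {B,S}
  cell(2,3) cc: {B,S}
  cell(3,4) cc: {B,S}
  cell(4,5) cc: {B,S}
  cell(5,6) cc: {B,S}
  cell(6,7) cc: {B,S}
  cell(7,8) cb: ∅
  cell(8,9) bc: {B,S}
  cell(0,2) ccc: {A,X3,X4}  orig:{A}
  cell(1,3) ccc: {A,X3,X4}  orig:{A}
  cell(2,4) ccc: {A,X3,X4}  orig:{A}
  cell(3,5) ccc: {A,X3,X4}  orig:{A}
  cell(4,6) ccc: {A,X3,X4}  orig:{A}
  cell(5,7) ccc: {A,X3,X4}  orig:{A}
  cell(6,8) ccb: ∅
  cell(7,9) cbc: {A}
  cell(0,3) cccc: {B,S}
  cell(1,4) cccc: {B,S}
  cell(2,5) cccc: {B,S}
  cell(3,6) cccc: {B,S}
  cell(4,7) cccc: {B,S}
  cell(5,8) cccb: ∅
  cell(6,9) ccbc: {B,S}
  cell(0,4) ccccc: {A,X3,X4}  orig:{A}
  cell(1,5) ccccc: {A,X3,X4}  orig:{A}
  cell(2,6) ccccc: {A,X3,X4}  orig:{A}
  cell(3,7) ccccc: {A,X3,X4}  orig:{A}
  cell(4,8) ccccb: ∅
  cell(5,9) cccbc: {A}
  cell(0,5) cccccc: {B,S}
  cell(1,6) cccccc: {B,S}
  cell(2,7) cccccc: {B,S}
  cell(3,8) cccccb: ∅
  cell(4,9) ccccbc: {B,S}
  cell(0,6) ccccccc: {A,X3,X4}  orig:{A}
  cell(1,7) ccccccc: {A,X3,X4}  orig:{A}
  cell(2,8) ccccccb: ∅
  cell(3,9) cccccbc: {A}
  cell(0,7) cccccccc: {B,S}
  cell(1,8) cccccccb: ∅
  cell(2,9) ccccccbc: {B,S}
  cell(0,8) ccccccccb: ∅
  cell(1,9) cccccccbc: {A}
  cell(0,9) ccccccccbc: {B,S}

S ∈ T[0,9] ⇒ YES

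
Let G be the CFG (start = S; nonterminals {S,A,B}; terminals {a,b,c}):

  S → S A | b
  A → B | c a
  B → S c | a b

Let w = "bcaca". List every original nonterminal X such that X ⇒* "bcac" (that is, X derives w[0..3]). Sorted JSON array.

Convert to CNF:
  S -> S A | b
  A -> S T0 | T0 T1 | T1 T2
  B -> S T0 | T1 T2
  T0 -> c
  T1 -> a
  T2 -> b

CYK fill (cells [i..j] with 0 ≤ i ≤ j ≤ 3 only):
  cell(0,0) b: {S,T2}  orig:{S}
  cell(1,1) c: {T0}  orig:{}
  cell(2,2) a: {T1}  orig:{}
  cell(3,3) c: {T0}  orig:{}
  cell(0,1) bc: {A,B}
  cell(1,2) ca: {A}
  cell(2,3) ac: ∅
  cell(0,2) bca: {S}
  cell(1,3) cac: ∅
  cell(0,3) bcac: {A,B}

Original NTs in T[0,3] deriving "bcac": ["A", "B"]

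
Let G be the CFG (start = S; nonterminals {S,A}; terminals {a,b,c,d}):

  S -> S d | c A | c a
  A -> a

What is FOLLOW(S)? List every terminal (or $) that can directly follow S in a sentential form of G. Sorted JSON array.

Compute FIRST by fixpoint:
pass 1:
  A via A→a: +{a}
  S via S→c A: +{c}
  S: {c}  A: {a}
pass 2: (stable)
  S: {c}  A: {a}

Compute FOLLOW by fixpoint:
initialize: $ ∈ FOLLOW(S)
pass 1:
  S→S d: FOLLOW(S) ⊇ FIRST(d) = {d}; new: +{d}
  S→c A: FOLLOW(A) ⊇ FOLLOW(S) ⊇ {$,d}; new: +{$,d}
  FOLLOW[S]={$,d}  FOLLOW[A]={$,d}
pass 2: (stable)
  FOLLOW[S]={$,d}  FOLLOW[A]={$,d}

FOLLOW(S) = ["$", "d"]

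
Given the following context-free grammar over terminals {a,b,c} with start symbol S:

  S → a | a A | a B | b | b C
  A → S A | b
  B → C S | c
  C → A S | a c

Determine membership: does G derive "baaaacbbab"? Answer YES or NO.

Convert to CNF:
  S -> T0 A | T0 B | T2 C | a | b
  A -> S A | b
  B -> C S | c
  C -> A S | T0 T1
  T0 -> a
  T1 -> c
  T2 -> b

CYK fill:
  [0..0]={A,S,T2}  "b"  orig:{A,S}
  [1..1]={S,T0}  "a"  orig:{S}
  [2..2]={S,T0}  "a"  orig:{S}
  [3..3]={S,T0}  "a"  orig:{S}
  [4..4]={S,T0}  "a"  orig:{S}
  [5..5]={B,T1}  "c"  orig:{B}
  [6..6]={A,S,T2}  "b"  orig:{A,S}
  [7..7]={A,S,T2}  "b"  orig:{A,S}
  [8..8]={S,T0}  "a"  orig:{S}
  [9..9]={A,S,T2}  "b"  orig:{A,S}
  [0..1]={C}  "ba"
  [1..2]=∅  "aa"
  [2..3]=∅  "aa"
  [3..4]=∅  "aa"
  [4..5]={C,S}  "ac"
  [5..6]=∅  "cb"
  [6..7]={A,C}  "bb"
  [7..8]={C}  "ba"
  [8..9]={A,S}  "ab"
  [0..2]={B}  "baa"
  [1..3]=∅  "aaa"
  [2..4]=∅  "aaa"
  [3..5]=∅  "aac"
  [4..6]={A,B}  "acb"
  [5..7]=∅  "cbb"
  [6..8]={B,C,S}  "bba"
  [7..9]={A,B,C}  "bab"
  [0..3]=∅  "baaa"
  [1..4]=∅  "aaaa"
  [2..5]=∅  "aaac"
  [3..6]={A,S}  "aacb"
  [4..7]={A,C}  "acbb"
  [5..8]=∅  "cbba"
  [6..9]={A,B,C,S}  "bbab"
  [0..4]=∅  "baaaa"
  [1..5]=∅  "aaaac"
  [2..6]={A,S}  "aaacb"
  [3..7]={A,C,S}  "aacbb"
  [4..8]={B,C}  "acbba"
  [5..9]=∅  "cbbab"
  [0..5]=∅  "baaaac"
  [1..6]={A,S}  "aaaacb"
  [2..7]={A,C,S}  "aaacbb"
  [3..8]={B,C,S}  "aacbba"
  [4..9]={A,B,C}  "acbbab"
  [0..6]={A,B,C}  "baaaacb"
  [1..7]={A,C,S}  "aaaacbb"
  [2..8]={B,C,S}  "aaacbba"
  [3..9]={A,B,C,S}  "aacbbab"
  [0..7]={A,B,C,S}  "baaaacbb"
  [1..8]={B,C,S}  "aaaacbba"
  [2..9]={A,B,C,S}  "aaacbbab"
  [0..8]={B,C,S}  "baaaacbba"
  [1..9]={A,B,C,S}  "aaaacbbab"
  [0..9]={A,B,C,S}  "baaaacbbab"

S ∈ T[0,9] ⇒ YES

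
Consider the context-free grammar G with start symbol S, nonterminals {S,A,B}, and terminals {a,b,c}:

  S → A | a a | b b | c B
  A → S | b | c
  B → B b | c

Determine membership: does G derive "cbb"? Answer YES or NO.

Convert to CNF:
  S -> T0 T0 | T1 T1 | T2 B | b | c
  A -> T0 T0 | T1 T1 | T2 B | b | c
  B -> B T1 | c
  T0 -> a
  T1 -> b
  T2 -> c

CYK table (by increasing span):
  cell(0,0) c: {A,B,S,T2}  orig:{A,B,S}
  cell(1,1) b: {A,S,T1}  orig:{A,S}
  cell(2,2) b: {A,S,T1}  orig:{A,S}
  cell(0,1) cb: {B}
  cell(1,2) bb: {A,S}
  cell(0,2) cbb: {B}

S ∉ T[0,2] ⇒ NO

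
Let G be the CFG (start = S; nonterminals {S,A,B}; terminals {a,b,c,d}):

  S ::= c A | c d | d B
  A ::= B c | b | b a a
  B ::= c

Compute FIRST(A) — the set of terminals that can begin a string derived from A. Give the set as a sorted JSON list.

Compute FIRST by fixpoint:
[1]
  A via A→b: +{b}
  B via B→c: +{c}
  S via S→c A: +{c}
  S via S→d B: +{d}
  FIRST(S)={c,d}  FIRST(A)={b}  FIRST(B)={c}
[2]
  A via A→B c: +{c}
  FIRST(S)={c,d}  FIRST(A)={b,c}  FIRST(B)={c}
[3] done
  FIRST(S)={c,d}  FIRST(A)={b,c}  FIRST(B)={c}

FIRST(A) = ["b", "c"]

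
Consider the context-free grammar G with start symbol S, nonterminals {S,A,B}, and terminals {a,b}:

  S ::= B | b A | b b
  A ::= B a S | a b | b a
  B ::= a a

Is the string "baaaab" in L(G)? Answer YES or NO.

CNF form of G:
  S -> T0 T0 | T1 A | T1 T1
  A -> B X2 | T0 T1 | T1 T0
  B -> T0 T0
  T0 -> a
  T1 -> b
  X2 -> T0 S

CYK table (by increasing span):
  T[0,0] 'b' = {T1}  orig:{}
  T[1,1] 'a' = {T0}  orig:{}
  T[2,2] 'a' = {T0}  orig:{}
  T[3,3] 'a' = {T0}  orig:{}
  T[4,4] 'a' = {T0}  orig:{}
  T[5,5] 'b' = {T1}  orig:{}
  T[0,1] 'ba' = {A}
  T[1,2] 'aa' = {B,S}
  T[2,3] 'aa' = {B,S}
  T[3,4] 'aa' = {B,S}
  T[4,5] 'ab' = {A}
  T[0,2] 'baa' = ∅
  T[1,3] 'aaa' = {X2}  orig:{}
  T[2,4] 'aaa' = {X2}  orig:{}
  T[3,5] 'aab' = ∅
  T[0,3] 'baaa' = ∅
  T[1,4] 'aaaa' = ∅
  T[2,5] 'aaab' = ∅
  T[0,4] 'baaaa' = ∅
  T[1,5] 'aaaab' = ∅
  T[0,5] 'baaaab' = ∅

S ∉ T[0,5] ⇒ NO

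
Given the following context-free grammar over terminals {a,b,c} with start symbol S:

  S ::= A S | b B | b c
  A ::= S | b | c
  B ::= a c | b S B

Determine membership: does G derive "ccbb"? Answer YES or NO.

Convert to CNF:
  S -> A S | T0 B | T0 T1
  A -> A S | T0 B | T0 T1 | b | c
  B -> T0 X3 | T2 T1
  T0 -> b
  T1 -> c
  T2 -> a
  X3 -> S B

CYK fill:
  cell(0,0) c: {A,T1}  orig:{A}
  cell(1,1) c: {A,T1}  orig:{A}
  cell(2,2) b: {A,T0}  orig:{A}
  cell(3,3) b: {A,T0}  orig:{A}
  cell(0,1) cc: ∅
  cell(1,2) cb: ∅
  cell(2,3) bb: ∅
  cell(0,2) ccb: ∅
  cell(1,3) cbb: ∅
  cell(0,3) ccbb: ∅

S ∉ T[0,3] ⇒ NO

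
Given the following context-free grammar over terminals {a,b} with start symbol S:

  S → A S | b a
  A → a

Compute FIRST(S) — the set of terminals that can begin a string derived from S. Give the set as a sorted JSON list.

FIRST iteration:
pass 1:
  A via A→a: +{a}
  S via S→A S: +{a}
  S via S→b a: +{b}
  FIRST(S)={a,b}  FIRST(A)={a}
pass 2: (no change)
  FIRST(S)={a,b}  FIRST(A)={a}

FIRST(S) = ["a", "b"]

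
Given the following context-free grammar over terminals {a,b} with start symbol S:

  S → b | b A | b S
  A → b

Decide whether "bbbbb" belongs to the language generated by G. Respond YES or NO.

Convert to CNF:
  S -> T0 A | T0 S | b
  A -> b
  T0 -> b

CYK table (by increasing span):
  [0..0]={A,S,T0}  "b"  orig:{A,S}
  [1..1]={A,S,T0}  "b"  orig:{A,S}
  [2..2]={A,S,T0}  "b"  orig:{A,S}
  [3..3]={A,S,T0}  "b"  orig:{A,S}
  [4..4]={A,S,T0}  "b"  orig:{A,S}
  [0..1]={S}  "bb"
  [1..2]={S}  "bb"
  [2..3]={S}  "bb"
  [3..4]={S}  "bb"
  [0..2]={S}  "bbb"
  [1..3]={S}  "bbb"
  [2..4]={S}  "bbb"
  [0..3]={S}  "bbbb"
  [1..4]={S}  "bbbb"
  [0..4]={S}  "bbbbb"

S ∈ T[0,4] ⇒ YES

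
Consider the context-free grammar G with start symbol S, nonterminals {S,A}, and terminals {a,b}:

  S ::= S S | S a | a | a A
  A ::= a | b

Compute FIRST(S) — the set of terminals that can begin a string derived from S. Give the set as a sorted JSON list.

Compute FIRST by fixpoint:
pass 1:
  A via A→a: +{a}
  A via A→b: +{b}
  S via S→a: +{a}
  FIRST[S]={a}  FIRST[A]={a,b}
pass 2: done
  FIRST[S]={a}  FIRST[A]={a,b}

FIRST(S) = ["a"]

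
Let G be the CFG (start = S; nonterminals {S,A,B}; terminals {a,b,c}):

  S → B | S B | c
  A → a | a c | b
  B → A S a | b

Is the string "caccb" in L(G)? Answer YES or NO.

CNF form of G:
  S -> A X3 | S B | b | c
  A -> T0 T1 | a | b
  B -> A X2 | b
  T0 -> a
  T1 -> c
  X2 -> S T0
  X3 -> S T0

CYK table (by increasing span):
  cell(0,0) c: {S,T1}  orig:{S}
  cell(1,1) a: {A,T0}  orig:{A}
  cell(2,2) c: {S,T1}  orig:{S}
  cell(3,3) c: {S,T1}  orig:{S}
  cell(4,4) b: {A,B,S}
  cell(0,1) ca: {X2,X3}  orig:{}
  cell(1,2) ac: {A}
  cell(2,3) cc: ∅
  cell(3,4) cb: {S}
  cell(0,2) cac: ∅
  cell(1,3) acc: ∅
  cell(2,4) ccb: ∅
  cell(0,3) cacc: ∅
  cell(1,4) accb: ∅
  cell(0,4) caccb: ∅

S ∉ T[0,4] ⇒ NO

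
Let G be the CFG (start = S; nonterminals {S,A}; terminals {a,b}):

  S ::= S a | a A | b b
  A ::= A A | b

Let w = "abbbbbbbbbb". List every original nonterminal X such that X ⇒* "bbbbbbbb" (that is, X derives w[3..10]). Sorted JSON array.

Convert to CNF:
  S -> S T0 | T0 A | T1 T1
  A -> A A | b
  T0 -> a
  T1 -> b

Fill CYK table bottom-up — only the sub-triangle for w[3..10]:
  [3..3]={A,T1}  "b"  orig:{A}
  [4..4]={A,T1}  "b"  orig:{A}
  [5..5]={A,T1}  "b"  orig:{A}
  [6..6]={A,T1}  "b"  orig:{A}
  [7..7]={A,T1}  "b"  orig:{A}
  [8..8]={A,T1}  "b"  orig:{A}
  [9..9]={A,T1}  "b"  orig:{A}
  [10..10]={A,T1}  "b"  orig:{A}
  [3..4]={A,S}  "bb"
  [4..5]={A,S}  "bb"
  [5..6]={A,S}  "bb"
  [6..7]={A,S}  "bb"
  [7..8]={A,S}  "bb"
  [8..9]={A,S}  "bb"
  [9..10]={A,S}  "bb"
  [3..5]={A}  "bbb"
  [4..6]={A}  "bbb"
  [5..7]={A}  "bbb"
  [6..8]={A}  "bbb"
  [7..9]={A}  "bbb"
  [8..10]={A}  "bbb"
  [3..6]={A}  "bbbb"
  [4..7]={A}  "bbbb"
  [5..8]={A}  "bbbb"
  [6..9]={A}  "bbbb"
  [7..10]={A}  "bbbb"
  [3..7]={A}  "bbbbb"
  [4..8]={A}  "bbbbb"
  [5..9]={A}  "bbbbb"
  [6..10]={A}  "bbbbb"
  [3..8]={A}  "bbbbbb"
  [4..9]={A}  "bbbbbb"
  [5..10]={A}  "bbbbbb"
  [3..9]={A}  "bbbbbbb"
  [4..10]={A}  "bbbbbbb"
  [3..10]={A}  "bbbbbbbb"

Original NTs in T[3,10] deriving "bbbbbbbb": ["A"]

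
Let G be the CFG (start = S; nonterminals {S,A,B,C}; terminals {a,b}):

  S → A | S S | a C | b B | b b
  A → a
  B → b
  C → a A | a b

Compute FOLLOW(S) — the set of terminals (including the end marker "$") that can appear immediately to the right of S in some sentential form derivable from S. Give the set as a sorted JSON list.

Compute FIRST by fixpoint:
round 1:
  A via A→a: +{a}
  B via B→b: +{b}
  C via C→a A: +{a}
  S via S→A: +{a}
  S via S→b B: +{b}
  S: {a,b}  A: {a}  B: {b}  C: {a}
round 2: (stable)
  S: {a,b}  A: {a}  B: {b}  C: {a}

FOLLOW sets:
FOLLOW(S) := {$}
pass 1:
  S→A: FOLLOW(A) ⊇ FOLLOW(S) ⊇ {$}; new: +{$}
  S→S S: FOLLOW(S) ⊇ FIRST(S) = {a,b}; new: +{a,b}
  S→a C: FOLLOW(C) ⊇ FOLLOW(S) ⊇ {$,a,b}; new: +{$,a,b}
  S→b B: FOLLOW(B) ⊇ FOLLOW(S) ⊇ {$,a,b}; new: +{$,a,b}
  FOLLOW(S)={$,a,b}  FOLLOW(A)={$}  FOLLOW(B)={$,a,b}  FOLLOW(C)={$,a,b}
pass 2:
  C→a A: FOLLOW(A) ⊇ FOLLOW(C) ⊇ {$,a,b}; new: +{a,b}
  FOLLOW(S)={$,a,b}  FOLLOW(A)={$,a,b}  FOLLOW(B)={$,a,b}  FOLLOW(C)={$,a,b}
pass 3: (stable)
  FOLLOW(S)={$,a,b}  FOLLOW(A)={$,a,b}  FOLLOW(B)={$,a,b}  FOLLOW(C)={$,a,b}

FOLLOW(S) = ["$", "a", "b"]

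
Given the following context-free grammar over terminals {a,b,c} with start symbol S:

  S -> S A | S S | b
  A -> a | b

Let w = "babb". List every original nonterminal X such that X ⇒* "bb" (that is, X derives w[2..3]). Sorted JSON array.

CNF form of G:
  S -> S A | S S | b
  A -> a | b

Fill CYK table bottom-up — only the sub-triangle for w[2..3]:
  cell(2,2) b: {A,S}
  cell(3,3) b: {A,S}
  cell(2,3) bb: {S}

Original NTs in T[2,3] deriving "bb": ["S"]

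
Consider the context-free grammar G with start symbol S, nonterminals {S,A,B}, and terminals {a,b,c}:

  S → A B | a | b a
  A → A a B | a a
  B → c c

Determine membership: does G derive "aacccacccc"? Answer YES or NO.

Convert to CNF:
  S -> A B | T2 T0 | a
  A -> A X3 | T0 T0
  B -> T1 T1
  T0 -> a
  T1 -> c
  T2 -> b
  X3 -> T0 B

Fill CYK table bottom-up:
  T[0,0] 'a' = {S,T0}  orig:{S}
  T[1,1] 'a' = {S,T0}  orig:{S}
  T[2,2] 'c' = {T1}  orig:{}
  T[3,3] 'c' = {T1}  orig:{}
  T[4,4] 'c' = {T1}  orig:{}
  T[5,5] 'a' = {S,T0}  orig:{S}
  T[6,6] 'c' = {T1}  orig:{}
  T[7,7] 'c' = {T1}  orig:{}
  T[8,8] 'c' = {T1}  orig:{}
  T[9,9] 'c' = {T1}  orig:{}
  T[0,1] 'aa' = {A}
  T[1,2] 'ac' = ∅
  T[2,3] 'cc' = {B}
  T[3,4] 'cc' = {B}
  T[4,5] 'ca' = ∅
  T[5,6] 'ac' = ∅
  T[6,7] 'cc' = {B}
  T[7,8] 'cc' = {B}
  T[8,9] 'cc' = {B}
  T[0,2] 'aac' = ∅
  T[1,3] 'acc' = {X3}  orig:{}
  T[2,4] 'ccc' = ∅
  T[3,5] 'cca' = ∅
  T[4,6] 'cac' = ∅
  T[5,7] 'acc' = {X3}  orig:{}
  T[6,8] 'ccc' = ∅
  T[7,9] 'ccc' = ∅
  T[0,3] 'aacc' = {S}
  T[1,4] 'accc' = ∅
  T[2,5] 'ccca' = ∅
  T[3,6] 'ccac' = ∅
  T[4,7] 'cacc' = ∅
  T[5,8] 'accc' = ∅
  T[6,9] 'cccc' = ∅
  T[0,4] 'aaccc' = ∅
  T[1,5] 'accca' = ∅
  T[2,6] 'cccac' = ∅
  T[3,7] 'ccacc' = ∅
  T[4,8] 'caccc' = ∅
  T[5,9] 'acccc' = ∅
  T[0,5] 'aaccca' = ∅
  T[1,6] 'acccac' = ∅
  T[2,7] 'cccacc' = ∅
  T[3,8] 'ccaccc' = ∅
  T[4,9] 'cacccc' = ∅
  T[0,6] 'aacccac' = ∅
  T[1,7] 'acccacc' = ∅
  T[2,8] 'cccaccc' = ∅
  T[3,9] 'ccacccc' = ∅
  T[0,7] 'aacccacc' = ∅
  T[1,8] 'acccaccc' = ∅
  T[2,9] 'cccacccc' = ∅
  T[0,8] 'aacccaccc' = ∅
  T[1,9] 'acccacccc' = ∅
  T[0,9] 'aacccacccc' = ∅

S ∉ T[0,9] ⇒ NO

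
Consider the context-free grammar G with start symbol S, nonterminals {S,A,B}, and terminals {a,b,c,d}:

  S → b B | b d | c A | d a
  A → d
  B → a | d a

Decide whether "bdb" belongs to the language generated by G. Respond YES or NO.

Convert to CNF:
  S -> T0 T1 | T2 B | T2 T0 | T3 A
  A -> d
  B -> T0 T1 | a
  T0 -> d
  T1 -> a
  T2 -> b
  T3 -> c

CYK fill:
  T[0,0] 'b' = {T2}  orig:{}
  T[1,1] 'd' = {A,T0}  orig:{A}
  T[2,2] 'b' = {T2}  orig:{}
  T[0,1] 'bd' = {S}
  T[1,2] 'db' = ∅
  T[0,2] 'bdb' = ∅

S ∉ T[0,2] ⇒ NO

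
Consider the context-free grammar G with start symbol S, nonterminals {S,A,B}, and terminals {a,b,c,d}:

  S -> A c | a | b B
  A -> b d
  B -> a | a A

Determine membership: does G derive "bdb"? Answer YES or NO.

CNF form of G:
  S -> A T3 | T0 B | a
  A -> T0 T1
  B -> T2 A | a
  T0 -> b
  T1 -> d
  T2 -> a
  T3 -> c

CYK fill:
  cell(0,0) b: {T0}  orig:{}
  cell(1,1) d: {T1}  orig:{}
  cell(2,2) b: {T0}  orig:{}
  cell(0,1) bd: {A}
  cell(1,2) db: ∅
  cell(0,2) bdb: ∅

S ∉ T[0,2] ⇒ NO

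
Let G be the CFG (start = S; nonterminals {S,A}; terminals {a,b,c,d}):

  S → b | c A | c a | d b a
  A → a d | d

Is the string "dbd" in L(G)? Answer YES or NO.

Convert to CNF:
  S -> T1 X4 | T2 A | T2 T0 | b
  A -> T0 T1 | d
  T0 -> a
  T1 -> d
  T2 -> c
  T3 -> b
  X4 -> T3 T0

CYK fill:
  cell(0,0) d: {A,T1}  orig:{A}
  cell(1,1) b: {S,T3}  orig:{S}
  cell(2,2) d: {A,T1}  orig:{A}
  cell(0,1) db: ∅
  cell(1,2) bd: ∅
  cell(0,2) dbd: ∅

S ∉ T[0,2] ⇒ NO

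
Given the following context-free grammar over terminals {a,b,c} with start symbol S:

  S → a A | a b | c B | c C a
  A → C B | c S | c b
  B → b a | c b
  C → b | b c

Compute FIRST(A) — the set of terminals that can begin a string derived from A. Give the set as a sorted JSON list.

FIRST iteration:
iter 1:
  A via A→c S: +{c}
  B via B→b a: +{b}
  B via B→c b: +{c}
  C via C→b: +{b}
  S via S→a A: +{a}
  S via S→c B: +{c}
  FIRST(S)={a,c}  FIRST(A)={c}  FIRST(B)={b,c}  FIRST(C)={b}
iter 2:
  A via A→C B: +{b}
  FIRST(S)={a,c}  FIRST(A)={b,c}  FIRST(B)={b,c}  FIRST(C)={b}
iter 3: done
  FIRST(S)={a,c}  FIRST(A)={b,c}  FIRST(B)={b,c}  FIRST(C)={b}

FIRST(A) = ["b", "c"]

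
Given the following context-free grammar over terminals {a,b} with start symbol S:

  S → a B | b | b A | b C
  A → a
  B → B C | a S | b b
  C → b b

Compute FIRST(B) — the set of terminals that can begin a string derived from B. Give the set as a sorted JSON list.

FIRST sets, iterate to fixpoint:
iter 1:
  A via A→a: +{a}
  B via B→a S: +{a}
  B via B→b b: +{b}
  C via C→b b: +{b}
  S via S→a B: +{a}
  S via S→b: +{b}
  FIRST(S)={a,b}  FIRST(A)={a}  FIRST(B)={a,b}  FIRST(C)={b}
iter 2: done
  FIRST(S)={a,b}  FIRST(A)={a}  FIRST(B)={a,b}  FIRST(C)={b}

FIRST(B) = ["a", "b"]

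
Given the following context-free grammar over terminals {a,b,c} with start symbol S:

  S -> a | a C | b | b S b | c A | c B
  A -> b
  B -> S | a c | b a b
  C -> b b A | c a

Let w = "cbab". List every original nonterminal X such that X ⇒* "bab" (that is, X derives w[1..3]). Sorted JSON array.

CNF form of G:
  S -> T0 C | T1 A | T1 B | T2 X6 | a | b
  A -> b
  B -> T0 C | T0 T1 | T1 A | T1 B | T2 X3 | T2 X4 | a | b
  C -> T1 T0 | T2 X5
  T0 -> a
  T1 -> c
  T2 -> b
  X3 -> S T2
  X4 -> T0 T2
  X5 -> T2 A
  X6 -> S T2

Fill CYK table bottom-up (cells [i..j] with 1 ≤ i ≤ j ≤ 3 only):
  cell(1,1) b: {A,B,S,T2}  orig:{A,B,S}
  cell(2,2) a: {B,S,T0}  orig:{B,S}
  cell(3,3) b: {A,B,S,T2}  orig:{A,B,S}
  cell(1,2) ba: ∅
  cell(2,3) ab: {X3,X4,X6}  orig:{}
  cell(1,3) bab: {B,S}

Original NTs in T[1,3] deriving "bab": ["B", "S"]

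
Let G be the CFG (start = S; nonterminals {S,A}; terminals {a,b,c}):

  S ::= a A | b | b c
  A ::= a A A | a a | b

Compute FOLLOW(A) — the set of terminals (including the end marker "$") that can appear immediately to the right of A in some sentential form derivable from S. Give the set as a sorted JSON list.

Compute FIRST by fixpoint:
iter 1:
  A via A→a A A: +{a}
  A via A→b: +{b}
  S via S→a A: +{a}
  S via S→b: +{b}
  FIRST(S)={a,b}  FIRST(A)={a,b}
iter 2: (stable)
  FIRST(S)={a,b}  FIRST(A)={a,b}

Compute FOLLOW by fixpoint:
seed FOLLOW(S) with $
round 1:
  A→a A A: FOLLOW(A) ⊇ FIRST(A) = {a,b}; new: +{a,b}
  S→a A: FOLLOW(A) ⊇ FOLLOW(S) ⊇ {$}; new: +{$}
  FOLLOW[S]={$}  FOLLOW[A]={$,a,b}
round 2: (stable)
  FOLLOW[S]={$}  FOLLOW[A]={$,a,b}

FOLLOW(A) = ["$", "a", "b"]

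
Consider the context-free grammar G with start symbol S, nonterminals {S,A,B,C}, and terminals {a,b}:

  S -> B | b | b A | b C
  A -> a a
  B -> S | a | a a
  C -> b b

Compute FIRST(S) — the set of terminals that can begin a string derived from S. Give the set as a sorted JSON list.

FIRST sets, iterate to fixpoint:
iter 1:
  A via A→a a: +{a}
  B via B→a: +{a}
  C via C→b b: +{b}
  S via S→B: +{a}
  S via S→b: +{b}
  FIRST[S]={a,b}  FIRST[A]={a}  FIRST[B]={a}  FIRST[C]={b}
iter 2:
  B via B→S: +{b}
  FIRST[S]={a,b}  FIRST[A]={a}  FIRST[B]={a,b}  FIRST[C]={b}
iter 3: — fixpoint
  FIRST[S]={a,b}  FIRST[A]={a}  FIRST[B]={a,b}  FIRST[C]={b}

FIRST(S) = ["a", "b"]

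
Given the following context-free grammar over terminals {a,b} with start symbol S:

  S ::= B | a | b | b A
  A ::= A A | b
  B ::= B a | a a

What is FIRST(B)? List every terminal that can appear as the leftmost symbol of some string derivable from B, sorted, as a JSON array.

FIRST iteration:
pass 1:
  A via A→b: +{b}
  B via B→a a: +{a}
  S via S→B: +{a}
  S via S→b: +{b}
  S: {a,b}  A: {b}  B: {a}
pass 2: done
  S: {a,b}  A: {b}  B: {a}

FIRST(B) = ["a"]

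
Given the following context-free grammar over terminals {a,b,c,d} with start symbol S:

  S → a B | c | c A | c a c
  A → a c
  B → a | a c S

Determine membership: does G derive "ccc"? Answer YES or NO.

CNF form of G:
  S -> T0 B | T1 A | T1 X3 | c
  A -> T0 T1
  B -> T0 X2 | a
  T0 -> a
  T1 -> c
  X2 -> T1 S
  X3 -> T0 T1

Fill CYK table bottom-up:
  cell(0,0) c: {S,T1}  orig:{S}
  cell(1,1) c: {S,T1}  orig:{S}
  cell(2,2) c: {S,T1}  orig:{S}
  cell(0,1) cc: {X2}  orig:{}
  cell(1,2) cc: {X2}  orig:{}
  cell(0,2) ccc: ∅

S ∉ T[0,2] ⇒ NO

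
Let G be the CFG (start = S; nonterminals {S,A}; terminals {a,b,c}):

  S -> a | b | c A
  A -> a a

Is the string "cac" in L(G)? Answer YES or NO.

Convert to CNF:
  S -> T1 A | a | b
  A -> T0 T0
  T0 -> a
  T1 -> c

CYK fill:
  [0..0]={T1}  "c"  orig:{}
  [1..1]={S,T0}  "a"  orig:{S}
  [2..2]={T1}  "c"  orig:{}
  [0..1]=∅  "ca"
  [1..2]=∅  "ac"
  [0..2]=∅  "cac"

S ∉ T[0,2] ⇒ NO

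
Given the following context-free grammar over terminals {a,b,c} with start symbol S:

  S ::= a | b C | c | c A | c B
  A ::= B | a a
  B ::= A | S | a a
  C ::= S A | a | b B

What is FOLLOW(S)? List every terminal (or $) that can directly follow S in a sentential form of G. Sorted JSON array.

Compute FIRST by fixpoint:
[1]
  A via A→a a: +{a}
  B via B→A: +{a}
  C via C→a: +{a}
  C via C→b B: +{b}
  S via S→a: +{a}
  S via S→b C: +{b}
  S via S→c: +{c}
  FIRST[S]={a,b,c}  FIRST[A]={a}  FIRST[B]={a}  FIRST[C]={a,b}
[2]
  B via B→S: +{b,c}
  C via C→S A: +{c}
  FIRST[S]={a,b,c}  FIRST[A]={a}  FIRST[B]={a,b,c}  FIRST[C]={a,b,c}
[3]
  A via A→B: +{b,c}
  FIRST[S]={a,b,c}  FIRST[A]={a,b,c}  FIRST[B]={a,b,c}  FIRST[C]={a,b,c}
[4] — fixpoint
  FIRST[S]={a,b,c}  FIRST[A]={a,b,c}  FIRST[B]={a,b,c}  FIRST[C]={a,b,c}

FOLLOW iteration:
FOLLOW(S) := {$}
iter 1:
  C→S A: FOLLOW(S) ⊇ FIRST(A) = {a,b,c}; new: +{a,b,c}
  S→b C: FOLLOW(C) ⊇ FOLLOW(S) ⊇ {$,a,b,c}; new: +{$,a,b,c}
  S→c A: FOLLOW(A) ⊇ FOLLOW(S) ⊇ {$,a,b,c}; new: +{$,a,b,c}
  S→c B: FOLLOW(B) ⊇ FOLLOW(S) ⊇ {$,a,b,c}; new: +{$,a,b,c}
  FOLLOW(S)={$,a,b,c}  FOLLOW(A)={$,a,b,c}  FOLLOW(B)={$,a,b,c}  FOLLOW(C)={$,a,b,c}
iter 2: — fixpoint
  FOLLOW(S)={$,a,b,c}  FOLLOW(A)={$,a,b,c}  FOLLOW(B)={$,a,b,c}  FOLLOW(C)={$,a,b,c}

FOLLOW(S) = ["$", "a", "b", "c"]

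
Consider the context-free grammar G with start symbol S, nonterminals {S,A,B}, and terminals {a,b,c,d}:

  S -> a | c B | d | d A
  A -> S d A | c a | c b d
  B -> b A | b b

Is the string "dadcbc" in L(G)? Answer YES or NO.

Convert to CNF:
  S -> T0 A | T1 B | a | d
  A -> S X4 | T1 T2 | T1 X5
  B -> T3 A | T3 T3
  T0 -> d
  T1 -> c
  T2 -> a
  T3 -> b
  X4 -> T0 A
  X5 -> T3 T0

Fill CYK table bottom-up:
  [0..0]={S,T0}  "d"  orig:{S}
  [1..1]={S,T2}  "a"  orig:{S}
  [2..2]={S,T0}  "d"  orig:{S}
  [3..3]={T1}  "c"  orig:{}
  [4..4]={T3}  "b"  orig:{}
  [5..5]={T1}  "c"  orig:{}
  [0..1]=∅  "da"
  [1..2]=∅  "ad"
  [2..3]=∅  "dc"
  [3..4]=∅  "cb"
  [4..5]=∅  "bc"
  [0..2]=∅  "dad"
  [1..3]=∅  "adc"
  [2..4]=∅  "dcb"
  [3..5]=∅  "cbc"
  [0..3]=∅  "dadc"
  [1..4]=∅  "adcb"
  [2..5]=∅  "dcbc"
  [0..4]=∅  "dadcb"
  [1..5]=∅  "adcbc"
  [0..5]=∅  "dadcbc"

S ∉ T[0,5] ⇒ NO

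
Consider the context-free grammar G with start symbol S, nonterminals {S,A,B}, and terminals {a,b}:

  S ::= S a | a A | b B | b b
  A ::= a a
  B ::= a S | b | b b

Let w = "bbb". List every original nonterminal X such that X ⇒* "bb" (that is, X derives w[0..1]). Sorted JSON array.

Convert to CNF:
  S -> S T0 | T0 A | T1 B | T1 T1
  A -> T0 T0
  B -> T0 S | T1 T1 | b
  T0 -> a
  T1 -> b

CYK fill, restricted to cells inside w[0..1]:
  cell(0,0) b: {B,T1}  orig:{B}
  cell(1,1) b: {B,T1}  orig:{B}
  cell(0,1) bb: {B,S}

Original NTs in T[0,1] deriving "bb": ["B", "S"]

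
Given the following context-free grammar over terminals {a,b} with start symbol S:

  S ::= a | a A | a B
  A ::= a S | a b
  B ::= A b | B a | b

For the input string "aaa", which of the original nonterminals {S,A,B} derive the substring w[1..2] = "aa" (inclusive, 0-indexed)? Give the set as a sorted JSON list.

Convert to CNF:
  S -> T0 A | T0 B | a
  A -> T0 S | T0 T1
  B -> A T1 | B T0 | b
  T0 -> a
  T1 -> b

CYK fill — only the sub-triangle for w[1..2]:
  T[1,1] 'a' = {S,T0}  orig:{S}
  T[2,2] 'a' = {S,T0}  orig:{S}
  T[1,2] 'aa' = {A}

Original NTs in T[1,2] deriving "aa": ["A"]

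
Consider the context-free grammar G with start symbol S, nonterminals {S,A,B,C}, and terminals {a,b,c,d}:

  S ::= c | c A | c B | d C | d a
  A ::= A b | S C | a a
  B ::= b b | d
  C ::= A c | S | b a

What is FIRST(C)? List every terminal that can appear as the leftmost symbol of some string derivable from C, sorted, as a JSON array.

FIRST iteration:
iter 1:
  A via A→a a: +{a}
  B via B→b b: +{b}
  B via B→d: +{d}
  C via C→A c: +{a}
  C via C→b a: +{b}
  S via S→c: +{c}
  S via S→d C: +{d}
  FIRST[S]={c,d}  FIRST[A]={a}  FIRST[B]={b,d}  FIRST[C]={a,b}
iter 2:
  A via A→S C: +{c,d}
  C via C→A c: +{c,d}
  FIRST[S]={c,d}  FIRST[A]={a,c,d}  FIRST[B]={b,d}  FIRST[C]={a,b,c,d}
iter 3: (no change)
  FIRST[S]={c,d}  FIRST[A]={a,c,d}  FIRST[B]={b,d}  FIRST[C]={a,b,c,d}

FIRST(C) = ["a", "b", "c", "d"]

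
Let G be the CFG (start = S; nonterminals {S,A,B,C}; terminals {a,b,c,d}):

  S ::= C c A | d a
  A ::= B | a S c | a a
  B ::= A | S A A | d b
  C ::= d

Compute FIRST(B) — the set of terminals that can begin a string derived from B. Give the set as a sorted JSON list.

Compute FIRST by fixpoint:
iter 1:
  A via A→a S c: +{a}
  B via B→A: +{a}
  B via B→d b: +{d}
  C via C→d: +{d}
  S via S→C c A: +{d}
  FIRST[S]={d}  FIRST[A]={a}  FIRST[B]={a,d}  FIRST[C]={d}
iter 2:
  A via A→B: +{d}
  FIRST[S]={d}  FIRST[A]={a,d}  FIRST[B]={a,d}  FIRST[C]={d}
iter 3: (no change)
  FIRST[S]={d}  FIRST[A]={a,d}  FIRST[B]={a,d}  FIRST[C]={d}

FIRST(B) = ["a", "d"]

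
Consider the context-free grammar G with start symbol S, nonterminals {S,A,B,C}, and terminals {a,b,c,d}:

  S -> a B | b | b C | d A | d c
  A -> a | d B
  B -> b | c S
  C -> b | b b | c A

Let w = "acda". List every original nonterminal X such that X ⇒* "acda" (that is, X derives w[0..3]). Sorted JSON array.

Convert to CNF:
  S -> T0 A | T0 T1 | T2 C | T3 B | b
  A -> T0 B | a
  B -> T1 S | b
  C -> T1 A | T2 T2 | b
  T0 -> d
  T1 -> c
  T2 -> b
  T3 -> a

Fill CYK table bottom-up, restricted to cells inside w[0..3]:
  T[0,0] 'a' = {A,T3}  orig:{A}
  T[1,1] 'c' = {T1}  orig:{}
  T[2,2] 'd' = {T0}  orig:{}
  T[3,3] 'a' = {A,T3}  orig:{A}
  T[0,1] 'ac' = ∅
  T[1,2] 'cd' = ∅
  T[2,3] 'da' = {S}
  T[0,2] 'acd' = ∅
  T[1,3] 'cda' = {B}
  T[0,3] 'acda' = {S}

Original NTs in T[0,3] deriving "acda": ["S"]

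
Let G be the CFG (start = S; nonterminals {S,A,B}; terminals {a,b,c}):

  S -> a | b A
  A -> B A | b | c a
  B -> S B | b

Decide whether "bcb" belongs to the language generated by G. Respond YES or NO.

CNF form of G:
  S -> T2 A | a
  A -> B A | T0 T1 | b
  B -> S B | b
  T0 -> c
  T1 -> a
  T2 -> b

CYK fill:
  [0..0]={A,B,T2}  "b"  orig:{A,B}
  [1..1]={T0}  "c"  orig:{}
  [2..2]={A,B,T2}  "b"  orig:{A,B}
  [0..1]=∅  "bc"
  [1..2]=∅  "cb"
  [0..2]=∅  "bcb"

S ∉ T[0,2] ⇒ NO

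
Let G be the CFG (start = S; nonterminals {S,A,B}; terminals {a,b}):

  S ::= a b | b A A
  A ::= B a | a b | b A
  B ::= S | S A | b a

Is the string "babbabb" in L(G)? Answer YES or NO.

CNF form of G:
  S -> T0 T1 | T1 X3
  A -> B T0 | T0 T1 | T1 A
  B -> S A | T0 T1 | T1 T0 | T1 X2
  T0 -> a
  T1 -> b
  X2 -> A A
  X3 -> A A

Fill CYK table bottom-up:
  [0..0]={T1}  "b"  orig:{}
  [1..1]={T0}  "a"  orig:{}
  [2..2]={T1}  "b"  orig:{}
  [3..3]={T1}  "b"  orig:{}
  [4..4]={T0}  "a"  orig:{}
  [5..5]={T1}  "b"  orig:{}
  [6..6]={T1}  "b"  orig:{}
  [0..1]={B}  "ba"
  [1..2]={A,B,S}  "ab"
  [2..3]=∅  "bb"
  [3..4]={B}  "ba"
  [4..5]={A,B,S}  "ab"
  [5..6]=∅  "bb"
  [0..2]={A}  "bab"
  [1..3]=∅  "abb"
  [2..4]=∅  "bba"
  [3..5]={A}  "bab"
  [4..6]=∅  "abb"
  [0..3]=∅  "babb"
  [1..4]=∅  "abba"
  [2..5]={A}  "bbab"
  [3..6]=∅  "babb"
  [0..4]=∅  "babba"
  [1..5]={B,X2,X3}  "abbab"  orig:{B}
  [2..6]=∅  "bbabb"
  [0..5]={B,S,X2,X3}  "babbab"  orig:{B,S}
  [1..6]=∅  "abbabb"
  [0..6]=∅  "babbabb"

S ∉ T[0,6] ⇒ NO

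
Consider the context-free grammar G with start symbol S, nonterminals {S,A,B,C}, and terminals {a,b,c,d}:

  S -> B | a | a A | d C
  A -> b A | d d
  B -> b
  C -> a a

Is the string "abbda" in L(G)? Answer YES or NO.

CNF form of G:
  S -> T1 C | T2 A | a | b
  A -> T0 A | T1 T1
  B -> b
  C -> T2 T2
  T0 -> b
  T1 -> d
  T2 -> a

CYK table (by increasing span):
  cell(0,0) a: {S,T2}  orig:{S}
  cell(1,1) b: {B,S,T0}  orig:{B,S}
  cell(2,2) b: {B,S,T0}  orig:{B,S}
  cell(3,3) d: {T1}  orig:{}
  cell(4,4) a: {S,T2}  orig:{S}
  cell(0,1) ab: ∅
  cell(1,2) bb: ∅
  cell(2,3) bd: ∅
  cell(3,4) da: ∅
  cell(0,2) abb: ∅
  cell(1,3) bbd: ∅
  cell(2,4) bda: ∅
  cell(0,3) abbd: ∅
  cell(1,4) bbda: ∅
  cell(0,4) abbda: ∅

S ∉ T[0,4] ⇒ NO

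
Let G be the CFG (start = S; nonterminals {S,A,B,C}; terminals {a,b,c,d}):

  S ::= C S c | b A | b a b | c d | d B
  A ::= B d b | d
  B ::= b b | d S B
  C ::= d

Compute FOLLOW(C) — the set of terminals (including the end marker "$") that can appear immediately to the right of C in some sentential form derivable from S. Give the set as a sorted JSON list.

FIRST sets, iterate to fixpoint:
pass 1:
  A via A→d: +{d}
  B via B→b b: +{b}
  B via B→d S B: +{d}
  C via C→d: +{d}
  S via S→C S c: +{d}
  S via S→b A: +{b}
  S via S→c d: +{c}
  FIRST(S)={b,c,d}  FIRST(A)={d}  FIRST(B)={b,d}  FIRST(C)={d}
pass 2:
  A via A→B d b: +{b}
  FIRST(S)={b,c,d}  FIRST(A)={b,d}  FIRST(B)={b,d}  FIRST(C)={d}
pass 3: — fixpoint
  FIRST(S)={b,c,d}  FIRST(A)={b,d}  FIRST(B)={b,d}  FIRST(C)={d}

Compute FOLLOW by fixpoint:
initialize: $ ∈ FOLLOW(S)
iter 1:
  A→B d b: FOLLOW(B) ⊇ FIRST(d) = {d}; new: +{d}
  B→d S B: FOLLOW(S) ⊇ FIRST(B) = {b,d}; new: +{b,d}
  S→C S c: FOLLOW(C) ⊇ FIRST(S) = {b,c,d}; new: +{b,c,d}
  S→C S c: FOLLOW(S) ⊇ FIRST(c) = {c}; new: +{c}
  S→b A: FOLLOW(A) ⊇ FOLLOW(S) ⊇ {$,b,c,d}; new: +{$,b,c,d}
  S→d B: FOLLOW(B) ⊇ FOLLOW(S) ⊇ {$,b,c,d}; new: +{$,b,c}
  FOLLOW[S]={$,b,c,d}  FOLLOW[A]={$,b,c,d}  FOLLOW[B]={$,b,c,d}  FOLLOW[C]={b,c,d}
iter 2: (stable)
  FOLLOW[S]={$,b,c,d}  FOLLOW[A]={$,b,c,d}  FOLLOW[B]={$,b,c,d}  FOLLOW[C]={b,c,d}

FOLLOW(C) = ["b", "c", "d"]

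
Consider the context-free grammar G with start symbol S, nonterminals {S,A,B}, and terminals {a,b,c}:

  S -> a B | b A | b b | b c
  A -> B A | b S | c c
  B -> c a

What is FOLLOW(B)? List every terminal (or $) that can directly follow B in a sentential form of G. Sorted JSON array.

FIRST sets, iterate to fixpoint:
pass 1:
  A via A→b S: +{b}
  A via A→c c: +{c}
  B via B→c a: +{c}
  S via S→a B: +{a}
  S via S→b A: +{b}
  S: {a,b}  A: {b,c}  B: {c}
pass 2: — fixpoint
  S: {a,b}  A: {b,c}  B: {c}

FOLLOW sets:
initialize: $ ∈ FOLLOW(S)
[1]
  A→B A: FOLLOW(B) ⊇ FIRST(A) = {b,c}; new: +{b,c}
  S→a B: FOLLOW(B) ⊇ FOLLOW(S) ⊇ {$}; new: +{$}
  S→b A: FOLLOW(A) ⊇ FOLLOW(S) ⊇ {$}; new: +{$}
  S: {$}  A: {$}  B: {$,b,c}
[2] — fixpoint
  S: {$}  A: {$}  B: {$,b,c}

FOLLOW(B) = ["$", "b", "c"]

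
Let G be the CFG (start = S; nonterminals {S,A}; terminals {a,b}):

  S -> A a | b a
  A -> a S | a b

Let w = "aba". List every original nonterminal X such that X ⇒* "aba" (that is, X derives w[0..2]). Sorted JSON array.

CNF form of G:
  S -> A T0 | T1 T0
  A -> T0 S | T0 T1
  T0 -> a
  T1 -> b

Fill CYK table bottom-up, restricted to cells inside w[0..2]:
  [0..0]={T0}  "a"  orig:{}
  [1..1]={T1}  "b"  orig:{}
  [2..2]={T0}  "a"  orig:{}
  [0..1]={A}  "ab"
  [1..2]={S}  "ba"
  [0..2]={A,S}  "aba"

Original NTs in T[0,2] deriving "aba": ["A", "S"]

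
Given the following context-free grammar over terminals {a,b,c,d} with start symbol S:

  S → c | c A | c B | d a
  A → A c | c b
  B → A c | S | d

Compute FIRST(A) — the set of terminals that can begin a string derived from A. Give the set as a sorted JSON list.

FIRST sets, iterate to fixpoint:
[1]
  A via A→c b: +{c}
  B via B→A c: +{c}
  B via B→d: +{d}
  S via S→c: +{c}
  S via S→d a: +{d}
  S: {c,d}  A: {c}  B: {c,d}
[2] (stable)
  S: {c,d}  A: {c}  B: {c,d}

FIRST(A) = ["c"]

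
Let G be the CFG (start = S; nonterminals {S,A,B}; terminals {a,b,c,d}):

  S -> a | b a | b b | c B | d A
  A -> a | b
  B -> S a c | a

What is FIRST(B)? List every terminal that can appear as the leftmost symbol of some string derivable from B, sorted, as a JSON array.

Compute FIRST by fixpoint:
iter 1:
  A via A→a: +{a}
  A via A→b: +{b}
  B via B→a: +{a}
  S via S→a: +{a}
  S via S→b a: +{b}
  S via S→c B: +{c}
  S via S→d A: +{d}
  FIRST(S)={a,b,c,d}  FIRST(A)={a,b}  FIRST(B)={a}
iter 2:
  B via B→S a c: +{b,c,d}
  FIRST(S)={a,b,c,d}  FIRST(A)={a,b}  FIRST(B)={a,b,c,d}
iter 3: (no change)
  FIRST(S)={a,b,c,d}  FIRST(A)={a,b}  FIRST(B)={a,b,c,d}

FIRST(B) = ["a", "b", "c", "d"]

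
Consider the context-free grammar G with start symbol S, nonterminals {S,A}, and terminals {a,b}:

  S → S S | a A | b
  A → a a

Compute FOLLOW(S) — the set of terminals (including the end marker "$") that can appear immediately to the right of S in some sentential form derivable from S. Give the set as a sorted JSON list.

FIRST sets, iterate to fixpoint:
iter 1:
  A via A→a a: +{a}
  S via S→a A: +{a}
  S via S→b: +{b}
  FIRST(S)={a,b}  FIRST(A)={a}
iter 2: done
  FIRST(S)={a,b}  FIRST(A)={a}

FOLLOW iteration:
seed FOLLOW(S) with $
pass 1:
  S→S S: FOLLOW(S) ⊇ FIRST(S) = {a,b}; new: +{a,b}
  S→a A: FOLLOW(A) ⊇ FOLLOW(S) ⊇ {$,a,b}; new: +{$,a,b}
  S: {$,a,b}  A: {$,a,b}
pass 2: — fixpoint
  S: {$,a,b}  A: {$,a,b}

FOLLOW(S) = ["$", "a", "b"]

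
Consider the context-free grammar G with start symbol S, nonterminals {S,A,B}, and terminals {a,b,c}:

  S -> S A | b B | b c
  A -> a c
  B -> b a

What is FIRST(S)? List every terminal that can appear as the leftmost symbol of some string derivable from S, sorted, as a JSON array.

Compute FIRST by fixpoint:
iter 1:
  A via A→a c: +{a}
  B via B→b a: +{b}
  S via S→b B: +{b}
  FIRST[S]={b}  FIRST[A]={a}  FIRST[B]={b}
iter 2: done
  FIRST[S]={b}  FIRST[A]={a}  FIRST[B]={b}

FIRST(S) = ["b"]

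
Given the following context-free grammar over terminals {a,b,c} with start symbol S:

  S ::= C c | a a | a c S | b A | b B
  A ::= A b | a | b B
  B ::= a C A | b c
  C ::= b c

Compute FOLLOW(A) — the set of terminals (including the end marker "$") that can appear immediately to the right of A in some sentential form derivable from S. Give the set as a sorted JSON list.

FIRST sets, iterate to fixpoint:
pass 1:
  A via A→a: +{a}
  A via A→b B: +{b}
  B via B→a C A: +{a}
  B via B→b c: +{b}
  C via C→b c: +{b}
  S via S→C c: +{b}
  S via S→a a: +{a}
  FIRST(S)={a,b}  FIRST(A)={a,b}  FIRST(B)={a,b}  FIRST(C)={b}
pass 2: — fixpoint
  FIRST(S)={a,b}  FIRST(A)={a,b}  FIRST(B)={a,b}  FIRST(C)={b}

Compute FOLLOW by fixpoint:
FOLLOW(S) := {$}
iter 1:
  A→A b: FOLLOW(A) ⊇ FIRST(b) = {b}; new: +{b}
  A→b B: FOLLOW(B) ⊇ FOLLOW(A) ⊇ {b}; new: +{b}
  B→a C A: FOLLOW(C) ⊇ FIRST(A) = {a,b}; new: +{a,b}
  S→C c: FOLLOW(C) ⊇ FIRST(c) = {c}; new: +{c}
  S→b A: FOLLOW(A) ⊇ FOLLOW(S) ⊇ {$}; new: +{$}
  S→b B: FOLLOW(B) ⊇ FOLLOW(S) ⊇ {$}; new: +{$}
  FOLLOW(S)={$}  FOLLOW(A)={$,b}  FOLLOW(B)={$,b}  FOLLOW(C)={a,b,c}
iter 2: (stable)
  FOLLOW(S)={$}  FOLLOW(A)={$,b}  FOLLOW(B)={$,b}  FOLLOW(C)={a,b,c}

FOLLOW(A) = ["$", "b"]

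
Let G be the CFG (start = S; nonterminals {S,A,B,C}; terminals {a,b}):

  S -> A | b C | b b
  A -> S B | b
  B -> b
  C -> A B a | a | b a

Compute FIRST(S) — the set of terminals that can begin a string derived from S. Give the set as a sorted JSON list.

Compute FIRST by fixpoint:
iter 1:
  A via A→b: +{b}
  B via B→b: +{b}
  C via C→A B a: +{b}
  C via C→a: +{a}
  S via S→A: +{b}
  FIRST[S]={b}  FIRST[A]={b}  FIRST[B]={b}  FIRST[C]={a,b}
iter 2: (stable)
  FIRST[S]={b}  FIRST[A]={b}  FIRST[B]={b}  FIRST[C]={a,b}

FIRST(S) = ["b"]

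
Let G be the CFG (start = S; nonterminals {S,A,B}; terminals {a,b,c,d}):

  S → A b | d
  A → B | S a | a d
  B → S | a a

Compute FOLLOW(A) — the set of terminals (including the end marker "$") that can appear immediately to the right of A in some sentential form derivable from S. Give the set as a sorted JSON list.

Compute FIRST by fixpoint:
iter 1:
  A via A→a d: +{a}
  B via B→a a: +{a}
  S via S→A b: +{a}
  S via S→d: +{d}
  FIRST[S]={a,d}  FIRST[A]={a}  FIRST[B]={a}
iter 2:
  A via A→S a: +{d}
  B via B→S: +{d}
  FIRST[S]={a,d}  FIRST[A]={a,d}  FIRST[B]={a,d}
iter 3: (stable)
  FIRST[S]={a,d}  FIRST[A]={a,d}  FIRST[B]={a,d}

FOLLOW iteration:
FOLLOW(S) := {$}
round 1:
  A→S a: FOLLOW(S) ⊇ FIRST(a) = {a}; new: +{a}
  S→A b: FOLLOW(A) ⊇ FIRST(b) = {b}; new: +{b}
  FOLLOW(S)={$,a}  FOLLOW(A)={b}  FOLLOW(B)={}
round 2:
  A→B: FOLLOW(B) ⊇ FOLLOW(A) ⊇ {b}; new: +{b}
  B→S: FOLLOW(S) ⊇ FOLLOW(B) ⊇ {b}; new: +{b}
  FOLLOW(S)={$,a,b}  FOLLOW(A)={b}  FOLLOW(B)={b}
round 3: (stable)
  FOLLOW(S)={$,a,b}  FOLLOW(A)={b}  FOLLOW(B)={b}

FOLLOW(A) = ["b"]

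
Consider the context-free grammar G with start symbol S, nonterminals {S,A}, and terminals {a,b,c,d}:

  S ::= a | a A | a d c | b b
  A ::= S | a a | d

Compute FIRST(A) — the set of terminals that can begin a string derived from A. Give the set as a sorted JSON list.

Compute FIRST by fixpoint:
pass 1:
  A via A→a a: +{a}
  A via A→d: +{d}
  S via S→a: +{a}
  S via S→b b: +{b}
  FIRST[S]={a,b}  FIRST[A]={a,d}
pass 2:
  A via A→S: +{b}
  FIRST[S]={a,b}  FIRST[A]={a,b,d}
pass 3: (stable)
  FIRST[S]={a,b}  FIRST[A]={a,b,d}

FIRST(A) = ["a", "b", "d"]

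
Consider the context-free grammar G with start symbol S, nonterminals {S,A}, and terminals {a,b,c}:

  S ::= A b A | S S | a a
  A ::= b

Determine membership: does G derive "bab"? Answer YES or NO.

CNF form of G:
  S -> A X2 | S S | T1 T1
  A -> b
  T0 -> b
  T1 -> a
  X2 -> T0 A

Fill CYK table bottom-up:
  T[0,0] 'b' = {A,T0}  orig:{A}
  T[1,1] 'a' = {T1}  orig:{}
  T[2,2] 'b' = {A,T0}  orig:{A}
  T[0,1] 'ba' = ∅
  T[1,2] 'ab' = ∅
  T[0,2] 'bab' = ∅

S ∉ T[0,2] ⇒ NO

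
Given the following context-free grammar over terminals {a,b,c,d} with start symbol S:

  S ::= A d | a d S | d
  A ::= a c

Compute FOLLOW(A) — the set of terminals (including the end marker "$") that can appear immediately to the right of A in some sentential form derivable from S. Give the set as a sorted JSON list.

FIRST iteration:
iter 1:
  A via A→a c: +{a}
  S via S→A d: +{a}
  S via S→d: +{d}
  FIRST[S]={a,d}  FIRST[A]={a}
iter 2: done
  FIRST[S]={a,d}  FIRST[A]={a}

FOLLOW iteration:
seed FOLLOW(S) with $
iter 1:
  S→A d: FOLLOW(A) ⊇ FIRST(d) = {d}; new: +{d}
  FOLLOW[S]={$}  FOLLOW[A]={d}
iter 2: — fixpoint
  FOLLOW[S]={$}  FOLLOW[A]={d}

FOLLOW(A) = ["d"]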